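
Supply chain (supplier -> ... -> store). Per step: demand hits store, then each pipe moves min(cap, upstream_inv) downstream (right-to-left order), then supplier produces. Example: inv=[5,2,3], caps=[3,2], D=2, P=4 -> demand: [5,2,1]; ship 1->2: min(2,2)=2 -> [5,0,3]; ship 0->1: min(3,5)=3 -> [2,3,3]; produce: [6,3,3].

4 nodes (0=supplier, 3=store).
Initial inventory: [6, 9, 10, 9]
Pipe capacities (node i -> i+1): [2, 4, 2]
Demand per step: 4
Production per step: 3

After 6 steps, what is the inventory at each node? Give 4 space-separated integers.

Step 1: demand=4,sold=4 ship[2->3]=2 ship[1->2]=4 ship[0->1]=2 prod=3 -> inv=[7 7 12 7]
Step 2: demand=4,sold=4 ship[2->3]=2 ship[1->2]=4 ship[0->1]=2 prod=3 -> inv=[8 5 14 5]
Step 3: demand=4,sold=4 ship[2->3]=2 ship[1->2]=4 ship[0->1]=2 prod=3 -> inv=[9 3 16 3]
Step 4: demand=4,sold=3 ship[2->3]=2 ship[1->2]=3 ship[0->1]=2 prod=3 -> inv=[10 2 17 2]
Step 5: demand=4,sold=2 ship[2->3]=2 ship[1->2]=2 ship[0->1]=2 prod=3 -> inv=[11 2 17 2]
Step 6: demand=4,sold=2 ship[2->3]=2 ship[1->2]=2 ship[0->1]=2 prod=3 -> inv=[12 2 17 2]

12 2 17 2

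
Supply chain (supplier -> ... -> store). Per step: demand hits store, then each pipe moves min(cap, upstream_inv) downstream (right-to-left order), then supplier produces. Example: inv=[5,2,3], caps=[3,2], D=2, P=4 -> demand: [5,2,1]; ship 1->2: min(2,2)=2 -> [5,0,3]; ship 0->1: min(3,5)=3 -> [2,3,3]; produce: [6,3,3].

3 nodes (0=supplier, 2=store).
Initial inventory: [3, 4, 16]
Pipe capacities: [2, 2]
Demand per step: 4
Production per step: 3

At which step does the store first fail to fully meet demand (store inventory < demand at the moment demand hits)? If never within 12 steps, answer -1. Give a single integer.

Step 1: demand=4,sold=4 ship[1->2]=2 ship[0->1]=2 prod=3 -> [4 4 14]
Step 2: demand=4,sold=4 ship[1->2]=2 ship[0->1]=2 prod=3 -> [5 4 12]
Step 3: demand=4,sold=4 ship[1->2]=2 ship[0->1]=2 prod=3 -> [6 4 10]
Step 4: demand=4,sold=4 ship[1->2]=2 ship[0->1]=2 prod=3 -> [7 4 8]
Step 5: demand=4,sold=4 ship[1->2]=2 ship[0->1]=2 prod=3 -> [8 4 6]
Step 6: demand=4,sold=4 ship[1->2]=2 ship[0->1]=2 prod=3 -> [9 4 4]
Step 7: demand=4,sold=4 ship[1->2]=2 ship[0->1]=2 prod=3 -> [10 4 2]
Step 8: demand=4,sold=2 ship[1->2]=2 ship[0->1]=2 prod=3 -> [11 4 2]
Step 9: demand=4,sold=2 ship[1->2]=2 ship[0->1]=2 prod=3 -> [12 4 2]
Step 10: demand=4,sold=2 ship[1->2]=2 ship[0->1]=2 prod=3 -> [13 4 2]
Step 11: demand=4,sold=2 ship[1->2]=2 ship[0->1]=2 prod=3 -> [14 4 2]
Step 12: demand=4,sold=2 ship[1->2]=2 ship[0->1]=2 prod=3 -> [15 4 2]
First stockout at step 8

8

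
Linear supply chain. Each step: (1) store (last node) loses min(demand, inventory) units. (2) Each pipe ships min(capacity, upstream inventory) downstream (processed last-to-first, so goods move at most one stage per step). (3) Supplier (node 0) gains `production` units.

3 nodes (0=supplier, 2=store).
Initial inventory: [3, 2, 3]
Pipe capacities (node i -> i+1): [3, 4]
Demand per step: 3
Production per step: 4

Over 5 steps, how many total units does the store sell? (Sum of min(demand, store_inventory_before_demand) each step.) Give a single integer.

Step 1: sold=3 (running total=3) -> [4 3 2]
Step 2: sold=2 (running total=5) -> [5 3 3]
Step 3: sold=3 (running total=8) -> [6 3 3]
Step 4: sold=3 (running total=11) -> [7 3 3]
Step 5: sold=3 (running total=14) -> [8 3 3]

Answer: 14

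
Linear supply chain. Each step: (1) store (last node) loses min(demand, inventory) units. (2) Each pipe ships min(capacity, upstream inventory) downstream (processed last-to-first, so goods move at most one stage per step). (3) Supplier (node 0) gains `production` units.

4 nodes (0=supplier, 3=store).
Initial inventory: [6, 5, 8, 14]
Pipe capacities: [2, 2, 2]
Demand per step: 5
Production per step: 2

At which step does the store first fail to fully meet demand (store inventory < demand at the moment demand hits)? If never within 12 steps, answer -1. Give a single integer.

Step 1: demand=5,sold=5 ship[2->3]=2 ship[1->2]=2 ship[0->1]=2 prod=2 -> [6 5 8 11]
Step 2: demand=5,sold=5 ship[2->3]=2 ship[1->2]=2 ship[0->1]=2 prod=2 -> [6 5 8 8]
Step 3: demand=5,sold=5 ship[2->3]=2 ship[1->2]=2 ship[0->1]=2 prod=2 -> [6 5 8 5]
Step 4: demand=5,sold=5 ship[2->3]=2 ship[1->2]=2 ship[0->1]=2 prod=2 -> [6 5 8 2]
Step 5: demand=5,sold=2 ship[2->3]=2 ship[1->2]=2 ship[0->1]=2 prod=2 -> [6 5 8 2]
Step 6: demand=5,sold=2 ship[2->3]=2 ship[1->2]=2 ship[0->1]=2 prod=2 -> [6 5 8 2]
Step 7: demand=5,sold=2 ship[2->3]=2 ship[1->2]=2 ship[0->1]=2 prod=2 -> [6 5 8 2]
Step 8: demand=5,sold=2 ship[2->3]=2 ship[1->2]=2 ship[0->1]=2 prod=2 -> [6 5 8 2]
Step 9: demand=5,sold=2 ship[2->3]=2 ship[1->2]=2 ship[0->1]=2 prod=2 -> [6 5 8 2]
Step 10: demand=5,sold=2 ship[2->3]=2 ship[1->2]=2 ship[0->1]=2 prod=2 -> [6 5 8 2]
Step 11: demand=5,sold=2 ship[2->3]=2 ship[1->2]=2 ship[0->1]=2 prod=2 -> [6 5 8 2]
Step 12: demand=5,sold=2 ship[2->3]=2 ship[1->2]=2 ship[0->1]=2 prod=2 -> [6 5 8 2]
First stockout at step 5

5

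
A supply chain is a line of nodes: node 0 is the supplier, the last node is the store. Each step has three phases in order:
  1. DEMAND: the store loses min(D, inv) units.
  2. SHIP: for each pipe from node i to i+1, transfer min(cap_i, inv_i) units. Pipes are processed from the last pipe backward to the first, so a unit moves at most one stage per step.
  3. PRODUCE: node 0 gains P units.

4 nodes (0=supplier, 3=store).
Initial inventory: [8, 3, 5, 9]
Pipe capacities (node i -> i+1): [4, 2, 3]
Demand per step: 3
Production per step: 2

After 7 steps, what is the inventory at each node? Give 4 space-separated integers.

Step 1: demand=3,sold=3 ship[2->3]=3 ship[1->2]=2 ship[0->1]=4 prod=2 -> inv=[6 5 4 9]
Step 2: demand=3,sold=3 ship[2->3]=3 ship[1->2]=2 ship[0->1]=4 prod=2 -> inv=[4 7 3 9]
Step 3: demand=3,sold=3 ship[2->3]=3 ship[1->2]=2 ship[0->1]=4 prod=2 -> inv=[2 9 2 9]
Step 4: demand=3,sold=3 ship[2->3]=2 ship[1->2]=2 ship[0->1]=2 prod=2 -> inv=[2 9 2 8]
Step 5: demand=3,sold=3 ship[2->3]=2 ship[1->2]=2 ship[0->1]=2 prod=2 -> inv=[2 9 2 7]
Step 6: demand=3,sold=3 ship[2->3]=2 ship[1->2]=2 ship[0->1]=2 prod=2 -> inv=[2 9 2 6]
Step 7: demand=3,sold=3 ship[2->3]=2 ship[1->2]=2 ship[0->1]=2 prod=2 -> inv=[2 9 2 5]

2 9 2 5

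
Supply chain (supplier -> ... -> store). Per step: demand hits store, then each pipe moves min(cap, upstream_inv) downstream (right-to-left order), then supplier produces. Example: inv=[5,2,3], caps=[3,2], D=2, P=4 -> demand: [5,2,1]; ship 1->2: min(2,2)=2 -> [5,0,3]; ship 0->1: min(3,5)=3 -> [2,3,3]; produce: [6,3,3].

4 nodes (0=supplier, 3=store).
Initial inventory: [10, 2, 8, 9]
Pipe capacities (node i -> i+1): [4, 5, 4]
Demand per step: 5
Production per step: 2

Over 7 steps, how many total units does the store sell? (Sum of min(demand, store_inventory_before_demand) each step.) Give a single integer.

Answer: 33

Derivation:
Step 1: sold=5 (running total=5) -> [8 4 6 8]
Step 2: sold=5 (running total=10) -> [6 4 6 7]
Step 3: sold=5 (running total=15) -> [4 4 6 6]
Step 4: sold=5 (running total=20) -> [2 4 6 5]
Step 5: sold=5 (running total=25) -> [2 2 6 4]
Step 6: sold=4 (running total=29) -> [2 2 4 4]
Step 7: sold=4 (running total=33) -> [2 2 2 4]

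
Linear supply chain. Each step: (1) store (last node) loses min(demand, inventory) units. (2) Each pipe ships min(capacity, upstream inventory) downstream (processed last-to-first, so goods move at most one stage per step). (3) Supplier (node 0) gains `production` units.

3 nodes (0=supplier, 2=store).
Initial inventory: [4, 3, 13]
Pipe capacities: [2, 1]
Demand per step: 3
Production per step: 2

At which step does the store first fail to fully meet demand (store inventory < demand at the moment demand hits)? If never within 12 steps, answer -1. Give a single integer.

Step 1: demand=3,sold=3 ship[1->2]=1 ship[0->1]=2 prod=2 -> [4 4 11]
Step 2: demand=3,sold=3 ship[1->2]=1 ship[0->1]=2 prod=2 -> [4 5 9]
Step 3: demand=3,sold=3 ship[1->2]=1 ship[0->1]=2 prod=2 -> [4 6 7]
Step 4: demand=3,sold=3 ship[1->2]=1 ship[0->1]=2 prod=2 -> [4 7 5]
Step 5: demand=3,sold=3 ship[1->2]=1 ship[0->1]=2 prod=2 -> [4 8 3]
Step 6: demand=3,sold=3 ship[1->2]=1 ship[0->1]=2 prod=2 -> [4 9 1]
Step 7: demand=3,sold=1 ship[1->2]=1 ship[0->1]=2 prod=2 -> [4 10 1]
Step 8: demand=3,sold=1 ship[1->2]=1 ship[0->1]=2 prod=2 -> [4 11 1]
Step 9: demand=3,sold=1 ship[1->2]=1 ship[0->1]=2 prod=2 -> [4 12 1]
Step 10: demand=3,sold=1 ship[1->2]=1 ship[0->1]=2 prod=2 -> [4 13 1]
Step 11: demand=3,sold=1 ship[1->2]=1 ship[0->1]=2 prod=2 -> [4 14 1]
Step 12: demand=3,sold=1 ship[1->2]=1 ship[0->1]=2 prod=2 -> [4 15 1]
First stockout at step 7

7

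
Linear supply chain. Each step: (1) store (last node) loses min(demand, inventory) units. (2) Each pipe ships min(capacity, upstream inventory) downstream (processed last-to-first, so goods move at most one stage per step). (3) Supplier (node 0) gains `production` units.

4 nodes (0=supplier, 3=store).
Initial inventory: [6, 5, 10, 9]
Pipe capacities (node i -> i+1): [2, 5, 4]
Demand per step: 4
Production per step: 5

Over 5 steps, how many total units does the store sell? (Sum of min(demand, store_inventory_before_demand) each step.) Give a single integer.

Answer: 20

Derivation:
Step 1: sold=4 (running total=4) -> [9 2 11 9]
Step 2: sold=4 (running total=8) -> [12 2 9 9]
Step 3: sold=4 (running total=12) -> [15 2 7 9]
Step 4: sold=4 (running total=16) -> [18 2 5 9]
Step 5: sold=4 (running total=20) -> [21 2 3 9]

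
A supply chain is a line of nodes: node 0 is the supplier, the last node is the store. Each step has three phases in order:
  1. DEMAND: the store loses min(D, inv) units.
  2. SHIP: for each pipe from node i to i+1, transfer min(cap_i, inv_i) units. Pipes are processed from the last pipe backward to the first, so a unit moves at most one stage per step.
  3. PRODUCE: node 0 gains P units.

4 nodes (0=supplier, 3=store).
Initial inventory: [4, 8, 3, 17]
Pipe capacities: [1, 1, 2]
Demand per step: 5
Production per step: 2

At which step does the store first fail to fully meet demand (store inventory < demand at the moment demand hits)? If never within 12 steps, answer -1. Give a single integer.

Step 1: demand=5,sold=5 ship[2->3]=2 ship[1->2]=1 ship[0->1]=1 prod=2 -> [5 8 2 14]
Step 2: demand=5,sold=5 ship[2->3]=2 ship[1->2]=1 ship[0->1]=1 prod=2 -> [6 8 1 11]
Step 3: demand=5,sold=5 ship[2->3]=1 ship[1->2]=1 ship[0->1]=1 prod=2 -> [7 8 1 7]
Step 4: demand=5,sold=5 ship[2->3]=1 ship[1->2]=1 ship[0->1]=1 prod=2 -> [8 8 1 3]
Step 5: demand=5,sold=3 ship[2->3]=1 ship[1->2]=1 ship[0->1]=1 prod=2 -> [9 8 1 1]
Step 6: demand=5,sold=1 ship[2->3]=1 ship[1->2]=1 ship[0->1]=1 prod=2 -> [10 8 1 1]
Step 7: demand=5,sold=1 ship[2->3]=1 ship[1->2]=1 ship[0->1]=1 prod=2 -> [11 8 1 1]
Step 8: demand=5,sold=1 ship[2->3]=1 ship[1->2]=1 ship[0->1]=1 prod=2 -> [12 8 1 1]
Step 9: demand=5,sold=1 ship[2->3]=1 ship[1->2]=1 ship[0->1]=1 prod=2 -> [13 8 1 1]
Step 10: demand=5,sold=1 ship[2->3]=1 ship[1->2]=1 ship[0->1]=1 prod=2 -> [14 8 1 1]
Step 11: demand=5,sold=1 ship[2->3]=1 ship[1->2]=1 ship[0->1]=1 prod=2 -> [15 8 1 1]
Step 12: demand=5,sold=1 ship[2->3]=1 ship[1->2]=1 ship[0->1]=1 prod=2 -> [16 8 1 1]
First stockout at step 5

5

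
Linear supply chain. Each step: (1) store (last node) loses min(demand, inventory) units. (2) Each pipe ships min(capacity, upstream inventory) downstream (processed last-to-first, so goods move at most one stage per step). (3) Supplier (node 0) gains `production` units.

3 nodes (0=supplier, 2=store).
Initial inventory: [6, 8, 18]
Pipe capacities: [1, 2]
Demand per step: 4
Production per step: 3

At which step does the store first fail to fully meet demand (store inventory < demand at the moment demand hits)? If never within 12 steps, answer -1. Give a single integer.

Step 1: demand=4,sold=4 ship[1->2]=2 ship[0->1]=1 prod=3 -> [8 7 16]
Step 2: demand=4,sold=4 ship[1->2]=2 ship[0->1]=1 prod=3 -> [10 6 14]
Step 3: demand=4,sold=4 ship[1->2]=2 ship[0->1]=1 prod=3 -> [12 5 12]
Step 4: demand=4,sold=4 ship[1->2]=2 ship[0->1]=1 prod=3 -> [14 4 10]
Step 5: demand=4,sold=4 ship[1->2]=2 ship[0->1]=1 prod=3 -> [16 3 8]
Step 6: demand=4,sold=4 ship[1->2]=2 ship[0->1]=1 prod=3 -> [18 2 6]
Step 7: demand=4,sold=4 ship[1->2]=2 ship[0->1]=1 prod=3 -> [20 1 4]
Step 8: demand=4,sold=4 ship[1->2]=1 ship[0->1]=1 prod=3 -> [22 1 1]
Step 9: demand=4,sold=1 ship[1->2]=1 ship[0->1]=1 prod=3 -> [24 1 1]
Step 10: demand=4,sold=1 ship[1->2]=1 ship[0->1]=1 prod=3 -> [26 1 1]
Step 11: demand=4,sold=1 ship[1->2]=1 ship[0->1]=1 prod=3 -> [28 1 1]
Step 12: demand=4,sold=1 ship[1->2]=1 ship[0->1]=1 prod=3 -> [30 1 1]
First stockout at step 9

9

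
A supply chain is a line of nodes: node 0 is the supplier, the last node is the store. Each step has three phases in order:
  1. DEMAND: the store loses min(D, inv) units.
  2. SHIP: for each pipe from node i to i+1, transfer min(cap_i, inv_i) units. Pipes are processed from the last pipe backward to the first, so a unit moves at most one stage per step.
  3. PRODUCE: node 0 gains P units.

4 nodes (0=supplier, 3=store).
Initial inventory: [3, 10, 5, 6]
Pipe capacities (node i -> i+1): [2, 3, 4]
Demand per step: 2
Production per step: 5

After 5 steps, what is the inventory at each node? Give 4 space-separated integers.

Step 1: demand=2,sold=2 ship[2->3]=4 ship[1->2]=3 ship[0->1]=2 prod=5 -> inv=[6 9 4 8]
Step 2: demand=2,sold=2 ship[2->3]=4 ship[1->2]=3 ship[0->1]=2 prod=5 -> inv=[9 8 3 10]
Step 3: demand=2,sold=2 ship[2->3]=3 ship[1->2]=3 ship[0->1]=2 prod=5 -> inv=[12 7 3 11]
Step 4: demand=2,sold=2 ship[2->3]=3 ship[1->2]=3 ship[0->1]=2 prod=5 -> inv=[15 6 3 12]
Step 5: demand=2,sold=2 ship[2->3]=3 ship[1->2]=3 ship[0->1]=2 prod=5 -> inv=[18 5 3 13]

18 5 3 13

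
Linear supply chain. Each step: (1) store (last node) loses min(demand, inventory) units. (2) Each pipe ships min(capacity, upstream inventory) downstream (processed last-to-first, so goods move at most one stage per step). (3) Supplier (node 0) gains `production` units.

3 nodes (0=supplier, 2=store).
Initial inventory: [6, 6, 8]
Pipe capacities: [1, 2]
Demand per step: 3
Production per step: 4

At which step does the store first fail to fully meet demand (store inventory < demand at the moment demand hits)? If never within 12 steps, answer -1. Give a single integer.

Step 1: demand=3,sold=3 ship[1->2]=2 ship[0->1]=1 prod=4 -> [9 5 7]
Step 2: demand=3,sold=3 ship[1->2]=2 ship[0->1]=1 prod=4 -> [12 4 6]
Step 3: demand=3,sold=3 ship[1->2]=2 ship[0->1]=1 prod=4 -> [15 3 5]
Step 4: demand=3,sold=3 ship[1->2]=2 ship[0->1]=1 prod=4 -> [18 2 4]
Step 5: demand=3,sold=3 ship[1->2]=2 ship[0->1]=1 prod=4 -> [21 1 3]
Step 6: demand=3,sold=3 ship[1->2]=1 ship[0->1]=1 prod=4 -> [24 1 1]
Step 7: demand=3,sold=1 ship[1->2]=1 ship[0->1]=1 prod=4 -> [27 1 1]
Step 8: demand=3,sold=1 ship[1->2]=1 ship[0->1]=1 prod=4 -> [30 1 1]
Step 9: demand=3,sold=1 ship[1->2]=1 ship[0->1]=1 prod=4 -> [33 1 1]
Step 10: demand=3,sold=1 ship[1->2]=1 ship[0->1]=1 prod=4 -> [36 1 1]
Step 11: demand=3,sold=1 ship[1->2]=1 ship[0->1]=1 prod=4 -> [39 1 1]
Step 12: demand=3,sold=1 ship[1->2]=1 ship[0->1]=1 prod=4 -> [42 1 1]
First stockout at step 7

7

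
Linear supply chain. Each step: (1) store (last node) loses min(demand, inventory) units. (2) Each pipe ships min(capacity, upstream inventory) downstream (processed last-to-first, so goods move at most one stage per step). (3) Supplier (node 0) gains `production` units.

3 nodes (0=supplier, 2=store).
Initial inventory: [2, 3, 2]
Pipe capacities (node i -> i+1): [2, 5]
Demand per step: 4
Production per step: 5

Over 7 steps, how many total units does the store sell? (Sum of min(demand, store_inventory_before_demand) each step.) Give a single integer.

Answer: 15

Derivation:
Step 1: sold=2 (running total=2) -> [5 2 3]
Step 2: sold=3 (running total=5) -> [8 2 2]
Step 3: sold=2 (running total=7) -> [11 2 2]
Step 4: sold=2 (running total=9) -> [14 2 2]
Step 5: sold=2 (running total=11) -> [17 2 2]
Step 6: sold=2 (running total=13) -> [20 2 2]
Step 7: sold=2 (running total=15) -> [23 2 2]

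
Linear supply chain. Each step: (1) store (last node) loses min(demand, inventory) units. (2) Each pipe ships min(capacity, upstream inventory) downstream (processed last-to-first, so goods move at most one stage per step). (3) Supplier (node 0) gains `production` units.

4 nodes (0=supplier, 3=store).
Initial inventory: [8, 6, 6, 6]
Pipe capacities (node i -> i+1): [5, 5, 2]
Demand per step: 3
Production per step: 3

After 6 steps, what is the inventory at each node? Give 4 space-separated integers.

Step 1: demand=3,sold=3 ship[2->3]=2 ship[1->2]=5 ship[0->1]=5 prod=3 -> inv=[6 6 9 5]
Step 2: demand=3,sold=3 ship[2->3]=2 ship[1->2]=5 ship[0->1]=5 prod=3 -> inv=[4 6 12 4]
Step 3: demand=3,sold=3 ship[2->3]=2 ship[1->2]=5 ship[0->1]=4 prod=3 -> inv=[3 5 15 3]
Step 4: demand=3,sold=3 ship[2->3]=2 ship[1->2]=5 ship[0->1]=3 prod=3 -> inv=[3 3 18 2]
Step 5: demand=3,sold=2 ship[2->3]=2 ship[1->2]=3 ship[0->1]=3 prod=3 -> inv=[3 3 19 2]
Step 6: demand=3,sold=2 ship[2->3]=2 ship[1->2]=3 ship[0->1]=3 prod=3 -> inv=[3 3 20 2]

3 3 20 2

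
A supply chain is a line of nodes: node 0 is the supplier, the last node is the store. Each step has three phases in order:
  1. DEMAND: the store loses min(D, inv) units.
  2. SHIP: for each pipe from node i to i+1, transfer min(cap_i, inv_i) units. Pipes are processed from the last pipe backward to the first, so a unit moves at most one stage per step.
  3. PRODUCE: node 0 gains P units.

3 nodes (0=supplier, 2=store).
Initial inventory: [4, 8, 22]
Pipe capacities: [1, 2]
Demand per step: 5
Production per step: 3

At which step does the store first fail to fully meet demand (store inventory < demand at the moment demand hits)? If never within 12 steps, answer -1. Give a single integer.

Step 1: demand=5,sold=5 ship[1->2]=2 ship[0->1]=1 prod=3 -> [6 7 19]
Step 2: demand=5,sold=5 ship[1->2]=2 ship[0->1]=1 prod=3 -> [8 6 16]
Step 3: demand=5,sold=5 ship[1->2]=2 ship[0->1]=1 prod=3 -> [10 5 13]
Step 4: demand=5,sold=5 ship[1->2]=2 ship[0->1]=1 prod=3 -> [12 4 10]
Step 5: demand=5,sold=5 ship[1->2]=2 ship[0->1]=1 prod=3 -> [14 3 7]
Step 6: demand=5,sold=5 ship[1->2]=2 ship[0->1]=1 prod=3 -> [16 2 4]
Step 7: demand=5,sold=4 ship[1->2]=2 ship[0->1]=1 prod=3 -> [18 1 2]
Step 8: demand=5,sold=2 ship[1->2]=1 ship[0->1]=1 prod=3 -> [20 1 1]
Step 9: demand=5,sold=1 ship[1->2]=1 ship[0->1]=1 prod=3 -> [22 1 1]
Step 10: demand=5,sold=1 ship[1->2]=1 ship[0->1]=1 prod=3 -> [24 1 1]
Step 11: demand=5,sold=1 ship[1->2]=1 ship[0->1]=1 prod=3 -> [26 1 1]
Step 12: demand=5,sold=1 ship[1->2]=1 ship[0->1]=1 prod=3 -> [28 1 1]
First stockout at step 7

7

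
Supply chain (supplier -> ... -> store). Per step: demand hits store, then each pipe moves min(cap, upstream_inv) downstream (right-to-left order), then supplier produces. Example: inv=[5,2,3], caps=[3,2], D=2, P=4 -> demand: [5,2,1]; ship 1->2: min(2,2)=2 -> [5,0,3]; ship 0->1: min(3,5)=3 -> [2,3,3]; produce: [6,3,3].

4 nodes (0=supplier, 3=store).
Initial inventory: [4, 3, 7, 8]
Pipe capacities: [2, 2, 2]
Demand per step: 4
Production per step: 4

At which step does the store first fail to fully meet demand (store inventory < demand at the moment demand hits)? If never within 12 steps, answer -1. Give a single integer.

Step 1: demand=4,sold=4 ship[2->3]=2 ship[1->2]=2 ship[0->1]=2 prod=4 -> [6 3 7 6]
Step 2: demand=4,sold=4 ship[2->3]=2 ship[1->2]=2 ship[0->1]=2 prod=4 -> [8 3 7 4]
Step 3: demand=4,sold=4 ship[2->3]=2 ship[1->2]=2 ship[0->1]=2 prod=4 -> [10 3 7 2]
Step 4: demand=4,sold=2 ship[2->3]=2 ship[1->2]=2 ship[0->1]=2 prod=4 -> [12 3 7 2]
Step 5: demand=4,sold=2 ship[2->3]=2 ship[1->2]=2 ship[0->1]=2 prod=4 -> [14 3 7 2]
Step 6: demand=4,sold=2 ship[2->3]=2 ship[1->2]=2 ship[0->1]=2 prod=4 -> [16 3 7 2]
Step 7: demand=4,sold=2 ship[2->3]=2 ship[1->2]=2 ship[0->1]=2 prod=4 -> [18 3 7 2]
Step 8: demand=4,sold=2 ship[2->3]=2 ship[1->2]=2 ship[0->1]=2 prod=4 -> [20 3 7 2]
Step 9: demand=4,sold=2 ship[2->3]=2 ship[1->2]=2 ship[0->1]=2 prod=4 -> [22 3 7 2]
Step 10: demand=4,sold=2 ship[2->3]=2 ship[1->2]=2 ship[0->1]=2 prod=4 -> [24 3 7 2]
Step 11: demand=4,sold=2 ship[2->3]=2 ship[1->2]=2 ship[0->1]=2 prod=4 -> [26 3 7 2]
Step 12: demand=4,sold=2 ship[2->3]=2 ship[1->2]=2 ship[0->1]=2 prod=4 -> [28 3 7 2]
First stockout at step 4

4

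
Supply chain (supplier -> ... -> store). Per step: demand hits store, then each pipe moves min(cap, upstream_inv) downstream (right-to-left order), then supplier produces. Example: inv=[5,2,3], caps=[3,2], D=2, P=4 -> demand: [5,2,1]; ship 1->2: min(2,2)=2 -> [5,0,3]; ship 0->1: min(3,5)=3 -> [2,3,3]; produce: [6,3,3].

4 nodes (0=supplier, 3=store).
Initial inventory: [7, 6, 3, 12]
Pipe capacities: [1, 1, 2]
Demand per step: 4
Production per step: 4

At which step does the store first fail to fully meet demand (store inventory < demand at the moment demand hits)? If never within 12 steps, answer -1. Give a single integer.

Step 1: demand=4,sold=4 ship[2->3]=2 ship[1->2]=1 ship[0->1]=1 prod=4 -> [10 6 2 10]
Step 2: demand=4,sold=4 ship[2->3]=2 ship[1->2]=1 ship[0->1]=1 prod=4 -> [13 6 1 8]
Step 3: demand=4,sold=4 ship[2->3]=1 ship[1->2]=1 ship[0->1]=1 prod=4 -> [16 6 1 5]
Step 4: demand=4,sold=4 ship[2->3]=1 ship[1->2]=1 ship[0->1]=1 prod=4 -> [19 6 1 2]
Step 5: demand=4,sold=2 ship[2->3]=1 ship[1->2]=1 ship[0->1]=1 prod=4 -> [22 6 1 1]
Step 6: demand=4,sold=1 ship[2->3]=1 ship[1->2]=1 ship[0->1]=1 prod=4 -> [25 6 1 1]
Step 7: demand=4,sold=1 ship[2->3]=1 ship[1->2]=1 ship[0->1]=1 prod=4 -> [28 6 1 1]
Step 8: demand=4,sold=1 ship[2->3]=1 ship[1->2]=1 ship[0->1]=1 prod=4 -> [31 6 1 1]
Step 9: demand=4,sold=1 ship[2->3]=1 ship[1->2]=1 ship[0->1]=1 prod=4 -> [34 6 1 1]
Step 10: demand=4,sold=1 ship[2->3]=1 ship[1->2]=1 ship[0->1]=1 prod=4 -> [37 6 1 1]
Step 11: demand=4,sold=1 ship[2->3]=1 ship[1->2]=1 ship[0->1]=1 prod=4 -> [40 6 1 1]
Step 12: demand=4,sold=1 ship[2->3]=1 ship[1->2]=1 ship[0->1]=1 prod=4 -> [43 6 1 1]
First stockout at step 5

5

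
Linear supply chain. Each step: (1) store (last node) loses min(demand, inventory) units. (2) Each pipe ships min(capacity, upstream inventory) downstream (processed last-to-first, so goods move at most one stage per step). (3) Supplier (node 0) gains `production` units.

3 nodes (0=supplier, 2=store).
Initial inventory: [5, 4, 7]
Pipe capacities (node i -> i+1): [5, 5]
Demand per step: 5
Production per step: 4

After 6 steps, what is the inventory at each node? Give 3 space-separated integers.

Step 1: demand=5,sold=5 ship[1->2]=4 ship[0->1]=5 prod=4 -> inv=[4 5 6]
Step 2: demand=5,sold=5 ship[1->2]=5 ship[0->1]=4 prod=4 -> inv=[4 4 6]
Step 3: demand=5,sold=5 ship[1->2]=4 ship[0->1]=4 prod=4 -> inv=[4 4 5]
Step 4: demand=5,sold=5 ship[1->2]=4 ship[0->1]=4 prod=4 -> inv=[4 4 4]
Step 5: demand=5,sold=4 ship[1->2]=4 ship[0->1]=4 prod=4 -> inv=[4 4 4]
Step 6: demand=5,sold=4 ship[1->2]=4 ship[0->1]=4 prod=4 -> inv=[4 4 4]

4 4 4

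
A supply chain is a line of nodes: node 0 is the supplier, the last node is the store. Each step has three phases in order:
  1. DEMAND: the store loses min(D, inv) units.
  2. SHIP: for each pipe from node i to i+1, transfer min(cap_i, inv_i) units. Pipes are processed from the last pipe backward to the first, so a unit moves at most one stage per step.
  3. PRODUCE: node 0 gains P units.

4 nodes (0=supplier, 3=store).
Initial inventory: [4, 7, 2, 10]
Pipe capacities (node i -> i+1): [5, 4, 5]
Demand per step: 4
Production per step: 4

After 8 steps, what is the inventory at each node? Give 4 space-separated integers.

Step 1: demand=4,sold=4 ship[2->3]=2 ship[1->2]=4 ship[0->1]=4 prod=4 -> inv=[4 7 4 8]
Step 2: demand=4,sold=4 ship[2->3]=4 ship[1->2]=4 ship[0->1]=4 prod=4 -> inv=[4 7 4 8]
Step 3: demand=4,sold=4 ship[2->3]=4 ship[1->2]=4 ship[0->1]=4 prod=4 -> inv=[4 7 4 8]
Step 4: demand=4,sold=4 ship[2->3]=4 ship[1->2]=4 ship[0->1]=4 prod=4 -> inv=[4 7 4 8]
Step 5: demand=4,sold=4 ship[2->3]=4 ship[1->2]=4 ship[0->1]=4 prod=4 -> inv=[4 7 4 8]
Step 6: demand=4,sold=4 ship[2->3]=4 ship[1->2]=4 ship[0->1]=4 prod=4 -> inv=[4 7 4 8]
Step 7: demand=4,sold=4 ship[2->3]=4 ship[1->2]=4 ship[0->1]=4 prod=4 -> inv=[4 7 4 8]
Step 8: demand=4,sold=4 ship[2->3]=4 ship[1->2]=4 ship[0->1]=4 prod=4 -> inv=[4 7 4 8]

4 7 4 8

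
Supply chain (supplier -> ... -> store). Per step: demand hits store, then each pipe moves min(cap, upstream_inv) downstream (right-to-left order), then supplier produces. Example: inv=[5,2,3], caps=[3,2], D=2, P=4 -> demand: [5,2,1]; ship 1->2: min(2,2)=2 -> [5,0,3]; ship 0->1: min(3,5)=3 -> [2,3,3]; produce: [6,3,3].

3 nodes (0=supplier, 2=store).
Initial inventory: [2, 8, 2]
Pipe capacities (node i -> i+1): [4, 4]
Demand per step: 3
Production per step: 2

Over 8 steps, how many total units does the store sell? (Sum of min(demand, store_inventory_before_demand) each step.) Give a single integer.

Answer: 22

Derivation:
Step 1: sold=2 (running total=2) -> [2 6 4]
Step 2: sold=3 (running total=5) -> [2 4 5]
Step 3: sold=3 (running total=8) -> [2 2 6]
Step 4: sold=3 (running total=11) -> [2 2 5]
Step 5: sold=3 (running total=14) -> [2 2 4]
Step 6: sold=3 (running total=17) -> [2 2 3]
Step 7: sold=3 (running total=20) -> [2 2 2]
Step 8: sold=2 (running total=22) -> [2 2 2]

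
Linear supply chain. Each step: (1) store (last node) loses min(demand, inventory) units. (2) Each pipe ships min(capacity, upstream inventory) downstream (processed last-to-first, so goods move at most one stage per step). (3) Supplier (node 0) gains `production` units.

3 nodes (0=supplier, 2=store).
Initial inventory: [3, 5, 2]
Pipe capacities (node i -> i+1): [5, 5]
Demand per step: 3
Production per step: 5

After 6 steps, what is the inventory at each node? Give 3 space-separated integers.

Step 1: demand=3,sold=2 ship[1->2]=5 ship[0->1]=3 prod=5 -> inv=[5 3 5]
Step 2: demand=3,sold=3 ship[1->2]=3 ship[0->1]=5 prod=5 -> inv=[5 5 5]
Step 3: demand=3,sold=3 ship[1->2]=5 ship[0->1]=5 prod=5 -> inv=[5 5 7]
Step 4: demand=3,sold=3 ship[1->2]=5 ship[0->1]=5 prod=5 -> inv=[5 5 9]
Step 5: demand=3,sold=3 ship[1->2]=5 ship[0->1]=5 prod=5 -> inv=[5 5 11]
Step 6: demand=3,sold=3 ship[1->2]=5 ship[0->1]=5 prod=5 -> inv=[5 5 13]

5 5 13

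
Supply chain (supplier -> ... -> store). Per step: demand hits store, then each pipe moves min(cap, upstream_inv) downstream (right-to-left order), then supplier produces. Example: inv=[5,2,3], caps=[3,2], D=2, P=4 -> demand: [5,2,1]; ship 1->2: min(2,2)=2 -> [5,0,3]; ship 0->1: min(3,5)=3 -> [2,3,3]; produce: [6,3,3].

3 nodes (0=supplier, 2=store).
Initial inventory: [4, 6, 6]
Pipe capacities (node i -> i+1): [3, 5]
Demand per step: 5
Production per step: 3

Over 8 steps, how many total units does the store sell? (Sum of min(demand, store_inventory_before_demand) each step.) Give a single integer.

Step 1: sold=5 (running total=5) -> [4 4 6]
Step 2: sold=5 (running total=10) -> [4 3 5]
Step 3: sold=5 (running total=15) -> [4 3 3]
Step 4: sold=3 (running total=18) -> [4 3 3]
Step 5: sold=3 (running total=21) -> [4 3 3]
Step 6: sold=3 (running total=24) -> [4 3 3]
Step 7: sold=3 (running total=27) -> [4 3 3]
Step 8: sold=3 (running total=30) -> [4 3 3]

Answer: 30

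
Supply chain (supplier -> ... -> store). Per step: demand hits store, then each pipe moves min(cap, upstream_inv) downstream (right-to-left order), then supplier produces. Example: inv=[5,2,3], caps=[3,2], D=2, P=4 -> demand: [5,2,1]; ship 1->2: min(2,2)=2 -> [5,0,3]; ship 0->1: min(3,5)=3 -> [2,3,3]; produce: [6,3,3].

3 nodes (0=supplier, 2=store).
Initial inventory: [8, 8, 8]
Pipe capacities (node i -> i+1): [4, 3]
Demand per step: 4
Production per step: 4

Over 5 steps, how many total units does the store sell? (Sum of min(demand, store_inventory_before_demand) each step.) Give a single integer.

Step 1: sold=4 (running total=4) -> [8 9 7]
Step 2: sold=4 (running total=8) -> [8 10 6]
Step 3: sold=4 (running total=12) -> [8 11 5]
Step 4: sold=4 (running total=16) -> [8 12 4]
Step 5: sold=4 (running total=20) -> [8 13 3]

Answer: 20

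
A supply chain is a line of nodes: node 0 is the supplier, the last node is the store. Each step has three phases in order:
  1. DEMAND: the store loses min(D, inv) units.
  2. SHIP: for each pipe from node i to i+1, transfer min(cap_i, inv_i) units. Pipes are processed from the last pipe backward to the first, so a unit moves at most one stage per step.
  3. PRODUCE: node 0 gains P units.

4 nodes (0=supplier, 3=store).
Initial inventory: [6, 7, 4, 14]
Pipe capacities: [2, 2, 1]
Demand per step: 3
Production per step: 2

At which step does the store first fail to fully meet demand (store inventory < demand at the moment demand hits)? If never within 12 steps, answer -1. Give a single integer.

Step 1: demand=3,sold=3 ship[2->3]=1 ship[1->2]=2 ship[0->1]=2 prod=2 -> [6 7 5 12]
Step 2: demand=3,sold=3 ship[2->3]=1 ship[1->2]=2 ship[0->1]=2 prod=2 -> [6 7 6 10]
Step 3: demand=3,sold=3 ship[2->3]=1 ship[1->2]=2 ship[0->1]=2 prod=2 -> [6 7 7 8]
Step 4: demand=3,sold=3 ship[2->3]=1 ship[1->2]=2 ship[0->1]=2 prod=2 -> [6 7 8 6]
Step 5: demand=3,sold=3 ship[2->3]=1 ship[1->2]=2 ship[0->1]=2 prod=2 -> [6 7 9 4]
Step 6: demand=3,sold=3 ship[2->3]=1 ship[1->2]=2 ship[0->1]=2 prod=2 -> [6 7 10 2]
Step 7: demand=3,sold=2 ship[2->3]=1 ship[1->2]=2 ship[0->1]=2 prod=2 -> [6 7 11 1]
Step 8: demand=3,sold=1 ship[2->3]=1 ship[1->2]=2 ship[0->1]=2 prod=2 -> [6 7 12 1]
Step 9: demand=3,sold=1 ship[2->3]=1 ship[1->2]=2 ship[0->1]=2 prod=2 -> [6 7 13 1]
Step 10: demand=3,sold=1 ship[2->3]=1 ship[1->2]=2 ship[0->1]=2 prod=2 -> [6 7 14 1]
Step 11: demand=3,sold=1 ship[2->3]=1 ship[1->2]=2 ship[0->1]=2 prod=2 -> [6 7 15 1]
Step 12: demand=3,sold=1 ship[2->3]=1 ship[1->2]=2 ship[0->1]=2 prod=2 -> [6 7 16 1]
First stockout at step 7

7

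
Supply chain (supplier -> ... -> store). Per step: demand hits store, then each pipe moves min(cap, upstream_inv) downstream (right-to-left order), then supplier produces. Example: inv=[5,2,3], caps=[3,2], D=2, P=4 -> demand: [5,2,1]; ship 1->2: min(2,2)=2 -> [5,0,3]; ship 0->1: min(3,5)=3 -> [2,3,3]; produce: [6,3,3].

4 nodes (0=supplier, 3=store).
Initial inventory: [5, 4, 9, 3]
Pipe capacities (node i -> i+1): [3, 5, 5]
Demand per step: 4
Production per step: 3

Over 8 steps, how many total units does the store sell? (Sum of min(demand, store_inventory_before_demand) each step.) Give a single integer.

Answer: 31

Derivation:
Step 1: sold=3 (running total=3) -> [5 3 8 5]
Step 2: sold=4 (running total=7) -> [5 3 6 6]
Step 3: sold=4 (running total=11) -> [5 3 4 7]
Step 4: sold=4 (running total=15) -> [5 3 3 7]
Step 5: sold=4 (running total=19) -> [5 3 3 6]
Step 6: sold=4 (running total=23) -> [5 3 3 5]
Step 7: sold=4 (running total=27) -> [5 3 3 4]
Step 8: sold=4 (running total=31) -> [5 3 3 3]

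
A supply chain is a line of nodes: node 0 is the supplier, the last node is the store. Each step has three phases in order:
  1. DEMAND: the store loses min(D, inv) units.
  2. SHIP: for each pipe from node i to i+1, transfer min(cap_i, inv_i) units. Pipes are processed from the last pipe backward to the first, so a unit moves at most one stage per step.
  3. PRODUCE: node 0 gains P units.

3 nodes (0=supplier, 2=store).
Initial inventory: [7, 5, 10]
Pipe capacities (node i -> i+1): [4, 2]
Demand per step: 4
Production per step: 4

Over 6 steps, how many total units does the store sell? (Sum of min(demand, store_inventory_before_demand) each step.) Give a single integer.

Step 1: sold=4 (running total=4) -> [7 7 8]
Step 2: sold=4 (running total=8) -> [7 9 6]
Step 3: sold=4 (running total=12) -> [7 11 4]
Step 4: sold=4 (running total=16) -> [7 13 2]
Step 5: sold=2 (running total=18) -> [7 15 2]
Step 6: sold=2 (running total=20) -> [7 17 2]

Answer: 20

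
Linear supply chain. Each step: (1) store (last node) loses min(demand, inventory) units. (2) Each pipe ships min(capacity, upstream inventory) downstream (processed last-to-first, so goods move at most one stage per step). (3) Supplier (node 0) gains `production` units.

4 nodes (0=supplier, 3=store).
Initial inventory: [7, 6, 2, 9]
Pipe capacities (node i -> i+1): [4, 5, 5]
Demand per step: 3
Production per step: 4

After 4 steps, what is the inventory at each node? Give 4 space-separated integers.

Step 1: demand=3,sold=3 ship[2->3]=2 ship[1->2]=5 ship[0->1]=4 prod=4 -> inv=[7 5 5 8]
Step 2: demand=3,sold=3 ship[2->3]=5 ship[1->2]=5 ship[0->1]=4 prod=4 -> inv=[7 4 5 10]
Step 3: demand=3,sold=3 ship[2->3]=5 ship[1->2]=4 ship[0->1]=4 prod=4 -> inv=[7 4 4 12]
Step 4: demand=3,sold=3 ship[2->3]=4 ship[1->2]=4 ship[0->1]=4 prod=4 -> inv=[7 4 4 13]

7 4 4 13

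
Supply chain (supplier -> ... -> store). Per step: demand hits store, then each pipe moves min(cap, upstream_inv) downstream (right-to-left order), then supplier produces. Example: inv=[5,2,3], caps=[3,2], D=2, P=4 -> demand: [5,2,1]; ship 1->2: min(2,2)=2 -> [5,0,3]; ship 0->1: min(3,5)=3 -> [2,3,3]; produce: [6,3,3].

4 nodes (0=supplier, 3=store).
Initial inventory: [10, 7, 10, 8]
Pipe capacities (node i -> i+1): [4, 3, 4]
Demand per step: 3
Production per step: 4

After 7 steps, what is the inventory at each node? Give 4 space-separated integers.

Step 1: demand=3,sold=3 ship[2->3]=4 ship[1->2]=3 ship[0->1]=4 prod=4 -> inv=[10 8 9 9]
Step 2: demand=3,sold=3 ship[2->3]=4 ship[1->2]=3 ship[0->1]=4 prod=4 -> inv=[10 9 8 10]
Step 3: demand=3,sold=3 ship[2->3]=4 ship[1->2]=3 ship[0->1]=4 prod=4 -> inv=[10 10 7 11]
Step 4: demand=3,sold=3 ship[2->3]=4 ship[1->2]=3 ship[0->1]=4 prod=4 -> inv=[10 11 6 12]
Step 5: demand=3,sold=3 ship[2->3]=4 ship[1->2]=3 ship[0->1]=4 prod=4 -> inv=[10 12 5 13]
Step 6: demand=3,sold=3 ship[2->3]=4 ship[1->2]=3 ship[0->1]=4 prod=4 -> inv=[10 13 4 14]
Step 7: demand=3,sold=3 ship[2->3]=4 ship[1->2]=3 ship[0->1]=4 prod=4 -> inv=[10 14 3 15]

10 14 3 15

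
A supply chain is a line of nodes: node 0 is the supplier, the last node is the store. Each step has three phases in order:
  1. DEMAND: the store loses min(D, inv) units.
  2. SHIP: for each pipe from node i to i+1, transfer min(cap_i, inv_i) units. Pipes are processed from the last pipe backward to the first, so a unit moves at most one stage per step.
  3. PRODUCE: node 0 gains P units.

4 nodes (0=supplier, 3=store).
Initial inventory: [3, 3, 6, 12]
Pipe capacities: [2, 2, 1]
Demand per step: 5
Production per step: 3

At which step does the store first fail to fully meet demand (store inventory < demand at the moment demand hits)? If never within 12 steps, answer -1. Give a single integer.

Step 1: demand=5,sold=5 ship[2->3]=1 ship[1->2]=2 ship[0->1]=2 prod=3 -> [4 3 7 8]
Step 2: demand=5,sold=5 ship[2->3]=1 ship[1->2]=2 ship[0->1]=2 prod=3 -> [5 3 8 4]
Step 3: demand=5,sold=4 ship[2->3]=1 ship[1->2]=2 ship[0->1]=2 prod=3 -> [6 3 9 1]
Step 4: demand=5,sold=1 ship[2->3]=1 ship[1->2]=2 ship[0->1]=2 prod=3 -> [7 3 10 1]
Step 5: demand=5,sold=1 ship[2->3]=1 ship[1->2]=2 ship[0->1]=2 prod=3 -> [8 3 11 1]
Step 6: demand=5,sold=1 ship[2->3]=1 ship[1->2]=2 ship[0->1]=2 prod=3 -> [9 3 12 1]
Step 7: demand=5,sold=1 ship[2->3]=1 ship[1->2]=2 ship[0->1]=2 prod=3 -> [10 3 13 1]
Step 8: demand=5,sold=1 ship[2->3]=1 ship[1->2]=2 ship[0->1]=2 prod=3 -> [11 3 14 1]
Step 9: demand=5,sold=1 ship[2->3]=1 ship[1->2]=2 ship[0->1]=2 prod=3 -> [12 3 15 1]
Step 10: demand=5,sold=1 ship[2->3]=1 ship[1->2]=2 ship[0->1]=2 prod=3 -> [13 3 16 1]
Step 11: demand=5,sold=1 ship[2->3]=1 ship[1->2]=2 ship[0->1]=2 prod=3 -> [14 3 17 1]
Step 12: demand=5,sold=1 ship[2->3]=1 ship[1->2]=2 ship[0->1]=2 prod=3 -> [15 3 18 1]
First stockout at step 3

3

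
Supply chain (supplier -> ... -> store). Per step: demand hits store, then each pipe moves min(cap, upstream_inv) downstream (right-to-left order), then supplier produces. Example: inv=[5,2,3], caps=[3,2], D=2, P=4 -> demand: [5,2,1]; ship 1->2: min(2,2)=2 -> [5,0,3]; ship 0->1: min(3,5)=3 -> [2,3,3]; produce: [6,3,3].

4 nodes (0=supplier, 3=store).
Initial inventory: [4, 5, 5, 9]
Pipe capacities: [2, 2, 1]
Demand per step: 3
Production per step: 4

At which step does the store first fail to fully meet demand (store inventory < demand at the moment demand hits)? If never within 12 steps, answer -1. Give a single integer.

Step 1: demand=3,sold=3 ship[2->3]=1 ship[1->2]=2 ship[0->1]=2 prod=4 -> [6 5 6 7]
Step 2: demand=3,sold=3 ship[2->3]=1 ship[1->2]=2 ship[0->1]=2 prod=4 -> [8 5 7 5]
Step 3: demand=3,sold=3 ship[2->3]=1 ship[1->2]=2 ship[0->1]=2 prod=4 -> [10 5 8 3]
Step 4: demand=3,sold=3 ship[2->3]=1 ship[1->2]=2 ship[0->1]=2 prod=4 -> [12 5 9 1]
Step 5: demand=3,sold=1 ship[2->3]=1 ship[1->2]=2 ship[0->1]=2 prod=4 -> [14 5 10 1]
Step 6: demand=3,sold=1 ship[2->3]=1 ship[1->2]=2 ship[0->1]=2 prod=4 -> [16 5 11 1]
Step 7: demand=3,sold=1 ship[2->3]=1 ship[1->2]=2 ship[0->1]=2 prod=4 -> [18 5 12 1]
Step 8: demand=3,sold=1 ship[2->3]=1 ship[1->2]=2 ship[0->1]=2 prod=4 -> [20 5 13 1]
Step 9: demand=3,sold=1 ship[2->3]=1 ship[1->2]=2 ship[0->1]=2 prod=4 -> [22 5 14 1]
Step 10: demand=3,sold=1 ship[2->3]=1 ship[1->2]=2 ship[0->1]=2 prod=4 -> [24 5 15 1]
Step 11: demand=3,sold=1 ship[2->3]=1 ship[1->2]=2 ship[0->1]=2 prod=4 -> [26 5 16 1]
Step 12: demand=3,sold=1 ship[2->3]=1 ship[1->2]=2 ship[0->1]=2 prod=4 -> [28 5 17 1]
First stockout at step 5

5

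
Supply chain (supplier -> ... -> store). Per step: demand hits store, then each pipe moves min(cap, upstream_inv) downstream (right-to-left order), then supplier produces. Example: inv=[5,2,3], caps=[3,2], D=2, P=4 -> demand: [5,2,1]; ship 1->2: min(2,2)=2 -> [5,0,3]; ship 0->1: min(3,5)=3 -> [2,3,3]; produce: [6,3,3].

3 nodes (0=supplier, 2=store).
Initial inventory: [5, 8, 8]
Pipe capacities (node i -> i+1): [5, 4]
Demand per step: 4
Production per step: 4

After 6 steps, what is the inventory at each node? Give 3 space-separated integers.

Step 1: demand=4,sold=4 ship[1->2]=4 ship[0->1]=5 prod=4 -> inv=[4 9 8]
Step 2: demand=4,sold=4 ship[1->2]=4 ship[0->1]=4 prod=4 -> inv=[4 9 8]
Step 3: demand=4,sold=4 ship[1->2]=4 ship[0->1]=4 prod=4 -> inv=[4 9 8]
Step 4: demand=4,sold=4 ship[1->2]=4 ship[0->1]=4 prod=4 -> inv=[4 9 8]
Step 5: demand=4,sold=4 ship[1->2]=4 ship[0->1]=4 prod=4 -> inv=[4 9 8]
Step 6: demand=4,sold=4 ship[1->2]=4 ship[0->1]=4 prod=4 -> inv=[4 9 8]

4 9 8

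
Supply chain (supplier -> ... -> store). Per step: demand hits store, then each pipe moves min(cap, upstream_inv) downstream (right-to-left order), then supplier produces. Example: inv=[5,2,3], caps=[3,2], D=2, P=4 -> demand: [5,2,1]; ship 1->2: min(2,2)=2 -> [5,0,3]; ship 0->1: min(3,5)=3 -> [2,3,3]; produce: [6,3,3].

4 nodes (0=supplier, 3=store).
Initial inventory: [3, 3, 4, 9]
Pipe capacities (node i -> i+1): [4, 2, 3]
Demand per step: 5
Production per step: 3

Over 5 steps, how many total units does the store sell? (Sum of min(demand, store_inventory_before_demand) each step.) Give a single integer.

Answer: 19

Derivation:
Step 1: sold=5 (running total=5) -> [3 4 3 7]
Step 2: sold=5 (running total=10) -> [3 5 2 5]
Step 3: sold=5 (running total=15) -> [3 6 2 2]
Step 4: sold=2 (running total=17) -> [3 7 2 2]
Step 5: sold=2 (running total=19) -> [3 8 2 2]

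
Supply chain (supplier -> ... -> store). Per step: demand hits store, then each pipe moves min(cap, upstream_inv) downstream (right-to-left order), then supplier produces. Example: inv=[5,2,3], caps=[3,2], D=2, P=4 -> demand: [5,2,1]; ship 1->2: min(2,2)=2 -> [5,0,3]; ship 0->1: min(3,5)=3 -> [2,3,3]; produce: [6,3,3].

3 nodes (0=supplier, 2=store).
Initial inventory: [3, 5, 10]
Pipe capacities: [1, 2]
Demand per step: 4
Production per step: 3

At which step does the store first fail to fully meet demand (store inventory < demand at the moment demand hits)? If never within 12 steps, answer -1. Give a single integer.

Step 1: demand=4,sold=4 ship[1->2]=2 ship[0->1]=1 prod=3 -> [5 4 8]
Step 2: demand=4,sold=4 ship[1->2]=2 ship[0->1]=1 prod=3 -> [7 3 6]
Step 3: demand=4,sold=4 ship[1->2]=2 ship[0->1]=1 prod=3 -> [9 2 4]
Step 4: demand=4,sold=4 ship[1->2]=2 ship[0->1]=1 prod=3 -> [11 1 2]
Step 5: demand=4,sold=2 ship[1->2]=1 ship[0->1]=1 prod=3 -> [13 1 1]
Step 6: demand=4,sold=1 ship[1->2]=1 ship[0->1]=1 prod=3 -> [15 1 1]
Step 7: demand=4,sold=1 ship[1->2]=1 ship[0->1]=1 prod=3 -> [17 1 1]
Step 8: demand=4,sold=1 ship[1->2]=1 ship[0->1]=1 prod=3 -> [19 1 1]
Step 9: demand=4,sold=1 ship[1->2]=1 ship[0->1]=1 prod=3 -> [21 1 1]
Step 10: demand=4,sold=1 ship[1->2]=1 ship[0->1]=1 prod=3 -> [23 1 1]
Step 11: demand=4,sold=1 ship[1->2]=1 ship[0->1]=1 prod=3 -> [25 1 1]
Step 12: demand=4,sold=1 ship[1->2]=1 ship[0->1]=1 prod=3 -> [27 1 1]
First stockout at step 5

5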